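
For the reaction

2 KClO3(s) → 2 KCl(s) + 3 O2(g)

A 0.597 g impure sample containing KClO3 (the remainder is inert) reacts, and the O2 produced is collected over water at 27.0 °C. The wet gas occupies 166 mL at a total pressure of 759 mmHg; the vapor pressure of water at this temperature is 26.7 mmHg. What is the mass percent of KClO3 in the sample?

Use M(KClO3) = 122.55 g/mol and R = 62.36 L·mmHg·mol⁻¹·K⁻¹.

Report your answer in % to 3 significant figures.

88.9 %

P(O2) = 759 − 26.7 = 732.3 mmHg
n(O2) = PV/RT = (732.3 × 0.1660) / (62.36 × 300.15) = 0.006495 mol
n(KClO3) = (2/3) × 0.006495 = 0.004330 mol
m(KClO3) = 0.004330 × 122.55 = 0.5306 g
%KClO3 = 0.5306 / 0.597 × 100 = 88.88%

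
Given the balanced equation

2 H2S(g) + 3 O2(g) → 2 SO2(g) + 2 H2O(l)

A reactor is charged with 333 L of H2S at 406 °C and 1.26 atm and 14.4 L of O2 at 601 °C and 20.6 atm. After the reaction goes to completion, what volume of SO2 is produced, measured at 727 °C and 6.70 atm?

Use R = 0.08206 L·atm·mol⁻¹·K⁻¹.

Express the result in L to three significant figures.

33.8 L

n(H2S) = PV/RT = (1.26 × 333) / (0.08206 × 679.15) = 7.529 mol
n(O2) = PV/RT = (20.6 × 14.4) / (0.08206 × 874.15) = 4.135 mol
For 7.529 mol H2S, stoichiometry requires (3/2) × 7.529 = 11.29 mol O2; 4.135 mol is available, so O2 is limiting.
n(SO2) = (2/3) × 4.135 = 2.757 mol
V(SO2) = nRT/P = 2.757 × 0.08206 × 1000.15 / 6.70 = 33.77 L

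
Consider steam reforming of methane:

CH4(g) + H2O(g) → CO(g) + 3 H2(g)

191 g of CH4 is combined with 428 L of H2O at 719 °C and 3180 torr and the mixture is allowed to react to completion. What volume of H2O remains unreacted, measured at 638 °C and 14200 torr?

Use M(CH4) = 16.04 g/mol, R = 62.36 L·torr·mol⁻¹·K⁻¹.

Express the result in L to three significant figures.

40.4 L

n(CH4) = 191 / 16.04 = 11.91 mol
n(H2O) = PV/RT = (3180 × 428) / (62.36 × 992.15) = 22.00 mol
For 11.91 mol CH4, stoichiometry requires (1/1) × 11.91 = 11.91 mol H2O; 22.00 mol is available, so CH4 is limiting.
n(H2O) consumed = (1/1) × 11.91 = 11.91 mol; remaining = 22.00 − 11.91 = 10.09 mol
V(H2O) = nRT/P = 10.09 × 62.36 × 911.15 / 14200 = 40.37 L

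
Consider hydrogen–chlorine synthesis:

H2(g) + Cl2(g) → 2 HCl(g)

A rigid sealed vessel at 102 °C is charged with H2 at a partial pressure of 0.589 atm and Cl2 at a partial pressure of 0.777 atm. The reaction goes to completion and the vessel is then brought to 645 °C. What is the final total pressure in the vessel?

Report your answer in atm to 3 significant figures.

3.34 atm

With V and T fixed, P_i ∝ n_i, so the mole ratios apply directly to partial pressures at 102 °C.
P(Cl2) required for 0.589 atm of H2 = (1/1) × 0.589 = 0.5890 atm; available 0.777 atm, so H2 is limiting.
P(Cl2) remaining = 0.777 − (1/1) × 0.589 = 0.1880 atm
P(gaseous products) = (2)/1 × 0.589 = 1.178 atm
P_total at 102 °C = 0.1880 + 1.178 = 1.366 atm
Scaling to 645 °C: P = 1.366 × 918.15/375.15 = 3.343 atm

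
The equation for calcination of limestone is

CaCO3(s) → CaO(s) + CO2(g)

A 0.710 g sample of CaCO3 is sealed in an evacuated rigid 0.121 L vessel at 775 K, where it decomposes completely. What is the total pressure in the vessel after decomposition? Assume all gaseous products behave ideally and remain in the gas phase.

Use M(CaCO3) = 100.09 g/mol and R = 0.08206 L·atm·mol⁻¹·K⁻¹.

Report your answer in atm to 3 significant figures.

n(CaCO3) = 0.710 / 100.09 = 0.007094 mol
n(gas produced) = (1/1) × 0.007094 = 0.007094 mol
P = nRT/V = 0.007094 × 0.08206 × 775 / 0.121 = 3.729 atm

3.73 atm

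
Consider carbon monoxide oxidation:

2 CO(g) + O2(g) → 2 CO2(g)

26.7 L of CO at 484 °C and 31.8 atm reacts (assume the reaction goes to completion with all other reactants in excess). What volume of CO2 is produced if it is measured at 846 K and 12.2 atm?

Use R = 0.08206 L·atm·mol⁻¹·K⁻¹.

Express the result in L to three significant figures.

n(CO) = PV/RT = (31.8 × 26.7) / (0.08206 × 757.15) = 13.67 mol
n(CO2) = (2/2) × 13.67 = 13.67 mol
V = nRT/P = 13.67 × 0.08206 × 846 / 12.2 = 77.79 L

77.8 L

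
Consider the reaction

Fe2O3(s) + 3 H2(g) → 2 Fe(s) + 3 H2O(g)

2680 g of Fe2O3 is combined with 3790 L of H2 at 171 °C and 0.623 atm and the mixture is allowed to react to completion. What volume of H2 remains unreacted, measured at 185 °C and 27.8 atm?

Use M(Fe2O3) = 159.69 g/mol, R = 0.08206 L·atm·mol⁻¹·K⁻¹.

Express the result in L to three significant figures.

19.5 L

n(Fe2O3) = 2680 / 159.69 = 16.78 mol
n(H2) = PV/RT = (0.623 × 3790) / (0.08206 × 444.15) = 64.78 mol
For 16.78 mol Fe2O3, stoichiometry requires (3/1) × 16.78 = 50.34 mol H2; 64.78 mol is available, so Fe2O3 is limiting.
n(H2) consumed = (3/1) × 16.78 = 50.34 mol; remaining = 64.78 − 50.34 = 14.44 mol
V(H2) = nRT/P = 14.44 × 0.08206 × 458.15 / 27.8 = 19.53 L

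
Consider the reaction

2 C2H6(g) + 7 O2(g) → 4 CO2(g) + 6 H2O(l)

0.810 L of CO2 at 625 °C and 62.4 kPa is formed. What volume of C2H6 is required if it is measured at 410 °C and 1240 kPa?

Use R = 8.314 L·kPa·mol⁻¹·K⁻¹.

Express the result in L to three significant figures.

0.0155 L

n(CO2) = PV/RT = (62.4 × 0.810) / (8.314 × 898.15) = 0.006769 mol
n(C2H6) = (2/4) × 0.006769 = 0.003384 mol
V = nRT/P = 0.003384 × 8.314 × 683.15 / 1240 = 0.01550 L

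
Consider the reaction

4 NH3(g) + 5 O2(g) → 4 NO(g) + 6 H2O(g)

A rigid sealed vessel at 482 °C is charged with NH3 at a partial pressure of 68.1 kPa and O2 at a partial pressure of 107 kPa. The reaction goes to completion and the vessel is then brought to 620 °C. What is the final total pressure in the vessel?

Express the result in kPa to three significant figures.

At constant V, partial pressures at 482 °C are proportional to moles, so apply stoichiometry directly to pressures.
P(O2) required for 68.1 kPa of NH3 = (5/4) × 68.1 = 85.12 kPa; available 107 kPa, so NH3 is limiting.
P(O2) remaining = 107 − (5/4) × 68.1 = 21.88 kPa
P(gaseous products) = (4+6)/4 × 68.1 = 170.2 kPa
P_total at 482 °C = 21.88 + 170.2 = 192.1 kPa
Scaling to 620 °C: P = 192.1 × 893.15/755.15 = 227.2 kPa

227 kPa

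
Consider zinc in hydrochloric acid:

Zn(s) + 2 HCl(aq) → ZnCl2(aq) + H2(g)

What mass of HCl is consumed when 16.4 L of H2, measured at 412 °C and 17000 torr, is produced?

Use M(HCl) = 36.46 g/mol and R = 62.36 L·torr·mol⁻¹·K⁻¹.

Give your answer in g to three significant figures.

n(H2) = PV/RT = (17000 × 16.4) / (62.36 × 685.15) = 6.525 mol
n(HCl) = (2/1) × 6.525 = 13.05 mol
m(HCl) = 13.05 × 36.46 = 475.8 g

476 g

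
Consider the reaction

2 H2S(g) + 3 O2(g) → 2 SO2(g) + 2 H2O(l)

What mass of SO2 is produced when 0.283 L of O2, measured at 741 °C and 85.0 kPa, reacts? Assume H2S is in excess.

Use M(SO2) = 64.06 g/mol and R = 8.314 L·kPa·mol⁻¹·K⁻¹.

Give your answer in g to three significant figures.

0.122 g

n(O2) = PV/RT = (85.0 × 0.283) / (8.314 × 1014.15) = 0.002853 mol
n(SO2) = (2/3) × 0.002853 = 0.001902 mol
m(SO2) = 0.001902 × 64.06 = 0.1218 g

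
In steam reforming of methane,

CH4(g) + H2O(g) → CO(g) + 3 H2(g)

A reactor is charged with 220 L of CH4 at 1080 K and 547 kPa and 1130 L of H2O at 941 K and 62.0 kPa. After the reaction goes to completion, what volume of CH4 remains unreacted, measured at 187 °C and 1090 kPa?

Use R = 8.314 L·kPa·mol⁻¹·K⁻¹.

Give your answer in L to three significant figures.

n(CH4) = PV/RT = (547 × 220) / (8.314 × 1080) = 13.40 mol
n(H2O) = PV/RT = (62.0 × 1130) / (8.314 × 941) = 8.955 mol
For 13.40 mol CH4, stoichiometry requires (1/1) × 13.40 = 13.40 mol H2O; 8.955 mol is available, so H2O is limiting.
n(CH4) consumed = (1/1) × 8.955 = 8.955 mol; remaining = 13.40 − 8.955 = 4.445 mol
V(CH4) = nRT/P = 4.445 × 8.314 × 460.15 / 1090 = 15.60 L

15.6 L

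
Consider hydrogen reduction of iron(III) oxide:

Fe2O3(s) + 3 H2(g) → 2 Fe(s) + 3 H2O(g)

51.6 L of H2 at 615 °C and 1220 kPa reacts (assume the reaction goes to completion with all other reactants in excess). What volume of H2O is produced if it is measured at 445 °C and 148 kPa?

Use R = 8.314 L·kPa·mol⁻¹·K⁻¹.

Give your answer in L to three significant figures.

n(H2) = PV/RT = (1220 × 51.6) / (8.314 × 888.15) = 8.525 mol
n(H2O) = (3/3) × 8.525 = 8.525 mol
V = nRT/P = 8.525 × 8.314 × 718.15 / 148 = 343.9 L

344 L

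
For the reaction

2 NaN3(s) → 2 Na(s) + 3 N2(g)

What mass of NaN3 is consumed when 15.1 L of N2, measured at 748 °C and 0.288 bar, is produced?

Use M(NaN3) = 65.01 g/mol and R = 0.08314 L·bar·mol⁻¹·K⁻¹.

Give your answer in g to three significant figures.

2.22 g

n(N2) = PV/RT = (0.288 × 15.1) / (0.08314 × 1021.15) = 0.05122 mol
n(NaN3) = (2/3) × 0.05122 = 0.03415 mol
m(NaN3) = 0.03415 × 65.01 = 2.220 g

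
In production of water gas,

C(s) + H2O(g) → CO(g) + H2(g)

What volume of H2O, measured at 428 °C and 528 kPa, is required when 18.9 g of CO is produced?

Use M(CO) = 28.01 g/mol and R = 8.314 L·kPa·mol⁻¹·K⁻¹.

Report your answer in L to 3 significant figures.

n(CO) = 18.90 / 28.01 = 0.6748 mol
n(H2O) = (1/1) × 0.6748 = 0.6748 mol
V = nRT/P = 0.6748 × 8.314 × 701.15 / 528 = 7.450 L

7.45 L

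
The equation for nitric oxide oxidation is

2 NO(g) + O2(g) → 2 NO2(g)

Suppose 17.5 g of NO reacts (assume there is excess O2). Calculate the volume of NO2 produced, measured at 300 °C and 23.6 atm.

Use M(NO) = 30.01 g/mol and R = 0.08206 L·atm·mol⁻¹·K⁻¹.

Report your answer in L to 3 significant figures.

n(NO) = 17.50 / 30.01 = 0.5831 mol
n(NO2) = (2/2) × 0.5831 = 0.5831 mol
V = nRT/P = 0.5831 × 0.08206 × 573.15 / 23.6 = 1.162 L

1.16 L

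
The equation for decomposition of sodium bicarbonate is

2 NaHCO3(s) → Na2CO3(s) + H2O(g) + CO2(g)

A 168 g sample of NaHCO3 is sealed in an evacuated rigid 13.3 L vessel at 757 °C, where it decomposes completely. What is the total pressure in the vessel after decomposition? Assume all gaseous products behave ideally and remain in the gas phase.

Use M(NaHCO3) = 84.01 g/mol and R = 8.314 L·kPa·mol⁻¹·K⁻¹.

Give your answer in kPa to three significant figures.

n(NaHCO3) = 168 / 84.01 = 2.000 mol
n(gas produced) = (2/2) × 2.000 = 2.000 mol
P = nRT/V = 2.000 × 8.314 × 1030.15 / 13.3 = 1288 kPa

1290 kPa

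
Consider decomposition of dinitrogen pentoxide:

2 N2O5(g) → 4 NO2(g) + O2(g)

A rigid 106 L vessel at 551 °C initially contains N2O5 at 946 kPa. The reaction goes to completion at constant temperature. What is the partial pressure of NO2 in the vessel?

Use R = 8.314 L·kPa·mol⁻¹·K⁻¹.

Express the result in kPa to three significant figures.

n(N2O5)₀ = PV/RT = (946 × 106) / (8.314 × 824.15) = 14.63 mol
n(NO2) = (4/2) × 14.63 = 29.26 mol
P(NO2) = nRT/V = 29.26 × 8.314 × 824.15 / 106 = 1891 kPa

1890 kPa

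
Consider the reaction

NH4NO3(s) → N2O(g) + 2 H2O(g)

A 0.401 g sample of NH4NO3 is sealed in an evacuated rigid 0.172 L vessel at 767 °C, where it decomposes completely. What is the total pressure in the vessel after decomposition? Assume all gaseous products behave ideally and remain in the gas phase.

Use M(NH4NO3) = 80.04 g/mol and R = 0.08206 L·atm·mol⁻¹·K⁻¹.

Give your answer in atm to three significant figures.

n(NH4NO3) = 0.401 / 80.04 = 0.005010 mol
n(gas produced) = (3/1) × 0.005010 = 0.01503 mol
P = nRT/V = 0.01503 × 0.08206 × 1040.15 / 0.172 = 7.459 atm

7.46 atm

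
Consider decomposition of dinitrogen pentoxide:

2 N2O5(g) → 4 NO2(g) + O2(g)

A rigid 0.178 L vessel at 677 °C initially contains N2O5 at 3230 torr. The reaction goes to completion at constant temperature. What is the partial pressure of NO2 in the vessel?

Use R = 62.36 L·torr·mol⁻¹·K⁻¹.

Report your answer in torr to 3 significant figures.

6460 torr

n(N2O5)₀ = PV/RT = (3230 × 0.178) / (62.36 × 950.15) = 0.009703 mol
n(NO2) = (4/2) × 0.009703 = 0.01941 mol
P(NO2) = nRT/V = 0.01941 × 62.36 × 950.15 / 0.178 = 6461 torr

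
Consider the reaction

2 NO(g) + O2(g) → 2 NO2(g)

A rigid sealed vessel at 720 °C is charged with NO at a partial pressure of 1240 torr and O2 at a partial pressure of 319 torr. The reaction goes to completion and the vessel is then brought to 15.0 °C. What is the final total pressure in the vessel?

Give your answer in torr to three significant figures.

360 torr

With V and T fixed, P_i ∝ n_i, so the mole ratios apply directly to partial pressures at 720 °C.
P(O2) required for 1240 torr of NO = (1/2) × 1240 = 620.0 torr; available 319 torr, so O2 is limiting.
P(NO) remaining = 1240 − (2/1) × 319 = 602.0 torr
P(gaseous products) = (2)/1 × 319 = 638.0 torr
P_total at 720 °C = 602.0 + 638.0 = 1240 torr
Scaling to 15.0 °C: P = 1240 × 288.15/993.15 = 359.8 torr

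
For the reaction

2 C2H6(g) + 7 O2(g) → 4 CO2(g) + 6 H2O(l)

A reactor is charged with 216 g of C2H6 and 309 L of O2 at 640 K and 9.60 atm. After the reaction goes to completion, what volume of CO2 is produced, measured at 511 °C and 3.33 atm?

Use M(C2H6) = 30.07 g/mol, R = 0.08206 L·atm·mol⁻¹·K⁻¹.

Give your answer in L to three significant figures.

278 L

n(C2H6) = 216 / 30.07 = 7.183 mol
n(O2) = PV/RT = (9.60 × 309) / (0.08206 × 640) = 56.48 mol
For 7.183 mol C2H6, stoichiometry requires (7/2) × 7.183 = 25.14 mol O2; 56.48 mol is available, so C2H6 is limiting.
n(CO2) = (4/2) × 7.183 = 14.37 mol
V(CO2) = nRT/P = 14.37 × 0.08206 × 784.15 / 3.33 = 277.7 L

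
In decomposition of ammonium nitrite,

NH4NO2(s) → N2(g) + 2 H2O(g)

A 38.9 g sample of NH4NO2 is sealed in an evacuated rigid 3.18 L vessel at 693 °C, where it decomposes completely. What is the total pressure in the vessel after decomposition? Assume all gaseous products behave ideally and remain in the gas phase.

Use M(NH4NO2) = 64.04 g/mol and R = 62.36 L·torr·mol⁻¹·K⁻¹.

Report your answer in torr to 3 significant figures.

34500 torr

n(NH4NO2) = 38.9 / 64.04 = 0.6074 mol
n(gas produced) = (3/1) × 0.6074 = 1.822 mol
P = nRT/V = 1.822 × 62.36 × 966.15 / 3.18 = 34520 torr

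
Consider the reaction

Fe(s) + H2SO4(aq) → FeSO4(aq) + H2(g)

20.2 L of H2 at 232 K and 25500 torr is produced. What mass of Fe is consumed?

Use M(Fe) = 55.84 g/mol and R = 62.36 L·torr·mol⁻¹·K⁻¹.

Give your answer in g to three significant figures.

n(H2) = PV/RT = (25500 × 20.2) / (62.36 × 232) = 35.60 mol
n(Fe) = (1/1) × 35.60 = 35.60 mol
m(Fe) = 35.60 × 55.84 = 1988 g

1990 g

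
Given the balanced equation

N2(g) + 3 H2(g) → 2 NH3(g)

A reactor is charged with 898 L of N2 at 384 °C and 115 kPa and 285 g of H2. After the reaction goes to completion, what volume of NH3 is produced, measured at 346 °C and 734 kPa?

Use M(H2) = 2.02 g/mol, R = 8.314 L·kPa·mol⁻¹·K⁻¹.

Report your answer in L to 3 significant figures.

265 L

n(N2) = PV/RT = (115 × 898) / (8.314 × 657.15) = 18.90 mol
n(H2) = 285 / 2.02 = 141.1 mol
For 18.90 mol N2, stoichiometry requires (3/1) × 18.90 = 56.70 mol H2; 141.1 mol is available, so N2 is limiting.
n(NH3) = (2/1) × 18.90 = 37.80 mol
V(NH3) = nRT/P = 37.80 × 8.314 × 619.15 / 734 = 265.1 L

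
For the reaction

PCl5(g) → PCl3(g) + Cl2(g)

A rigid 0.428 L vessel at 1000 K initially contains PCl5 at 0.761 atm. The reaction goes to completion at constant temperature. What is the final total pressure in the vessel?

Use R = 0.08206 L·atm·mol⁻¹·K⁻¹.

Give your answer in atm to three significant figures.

1.52 atm

At constant T and V, P ∝ n(gas): 1 mol gas → 2 mol gas.
P_final = (2/1) × 0.761 = 1.522 atm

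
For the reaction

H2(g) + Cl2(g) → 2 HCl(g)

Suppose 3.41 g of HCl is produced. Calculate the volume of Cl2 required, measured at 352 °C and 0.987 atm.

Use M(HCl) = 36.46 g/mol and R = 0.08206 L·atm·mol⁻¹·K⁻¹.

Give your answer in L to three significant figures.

n(HCl) = 3.410 / 36.46 = 0.09353 mol
n(Cl2) = (1/2) × 0.09353 = 0.04677 mol
V = nRT/P = 0.04677 × 0.08206 × 625.15 / 0.987 = 2.431 L

2.43 L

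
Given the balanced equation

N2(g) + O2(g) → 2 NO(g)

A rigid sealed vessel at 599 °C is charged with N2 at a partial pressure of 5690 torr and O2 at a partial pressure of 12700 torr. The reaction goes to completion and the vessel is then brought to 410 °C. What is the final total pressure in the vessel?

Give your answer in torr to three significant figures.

14400 torr

Because the vessel is rigid and T is held at 599 °C, work the stoichiometry in partial pressures (P_i = n_iRT/V).
P(O2) required for 5690 torr of N2 = (1/1) × 5690 = 5690 torr; available 12700 torr, so N2 is limiting.
P(O2) remaining = 12700 − (1/1) × 5690 = 7010 torr
P(gaseous products) = (2)/1 × 5690 = 11380 torr
P_total at 599 °C = 7010 + 11380 = 18390 torr
Scaling to 410 °C: P = 18390 × 683.15/872.15 = 14400 torr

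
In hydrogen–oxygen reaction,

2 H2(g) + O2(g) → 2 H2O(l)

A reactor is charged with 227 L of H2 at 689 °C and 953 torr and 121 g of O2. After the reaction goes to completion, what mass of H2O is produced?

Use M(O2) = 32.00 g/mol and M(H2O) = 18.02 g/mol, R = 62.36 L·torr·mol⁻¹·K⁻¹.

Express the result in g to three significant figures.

n(H2) = PV/RT = (953 × 227) / (62.36 × 962.15) = 3.606 mol
n(O2) = 121 / 32.00 = 3.781 mol
For 3.606 mol H2, stoichiometry requires (1/2) × 3.606 = 1.803 mol O2; 3.781 mol is available, so H2 is limiting.
n(H2O) = (2/2) × 3.606 = 3.606 mol
m(H2O) = 3.606 × 18.02 = 64.98 g

65.0 g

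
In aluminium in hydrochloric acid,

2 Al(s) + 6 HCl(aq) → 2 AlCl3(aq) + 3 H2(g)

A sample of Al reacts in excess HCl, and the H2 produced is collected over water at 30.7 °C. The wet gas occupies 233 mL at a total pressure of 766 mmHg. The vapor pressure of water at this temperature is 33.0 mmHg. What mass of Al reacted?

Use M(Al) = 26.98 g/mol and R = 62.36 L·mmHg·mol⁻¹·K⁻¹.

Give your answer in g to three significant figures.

P(H2) = 766 − 33.0 = 733.0 mmHg
n(H2) = PV/RT = (733.0 × 0.2330) / (62.36 × 303.85) = 0.009014 mol
n(Al) = (2/3) × 0.009014 = 0.006009 mol
m(Al) = 0.006009 × 26.98 = 0.1621 g

0.162 g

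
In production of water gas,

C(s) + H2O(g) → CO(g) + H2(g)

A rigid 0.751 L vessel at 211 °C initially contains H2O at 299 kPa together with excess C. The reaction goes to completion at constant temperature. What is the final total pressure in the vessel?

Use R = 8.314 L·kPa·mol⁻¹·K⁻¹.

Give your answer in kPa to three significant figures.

598 kPa

Rigid vessel, constant T ⇒ P scales with total gas moles (1 → 2).
P_final = (2/1) × 299 = 598.0 kPa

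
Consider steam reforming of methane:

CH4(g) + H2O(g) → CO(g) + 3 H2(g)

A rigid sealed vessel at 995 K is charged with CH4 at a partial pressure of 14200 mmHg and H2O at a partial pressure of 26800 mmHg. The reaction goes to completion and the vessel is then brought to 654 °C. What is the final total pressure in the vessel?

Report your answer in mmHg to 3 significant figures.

Because the vessel is rigid and T is held at 995 K, work the stoichiometry in partial pressures (P_i = n_iRT/V).
P(H2O) required for 14200 mmHg of CH4 = (1/1) × 14200 = 14200 mmHg; available 26800 mmHg, so CH4 is limiting.
P(H2O) remaining = 26800 − (1/1) × 14200 = 12600 mmHg
P(gaseous products) = (1+3)/1 × 14200 = 56800 mmHg
P_total at 995 K = 12600 + 56800 = 69400 mmHg
Scaling to 654 °C: P = 69400 × 927.15/995 = 64670 mmHg

64700 mmHg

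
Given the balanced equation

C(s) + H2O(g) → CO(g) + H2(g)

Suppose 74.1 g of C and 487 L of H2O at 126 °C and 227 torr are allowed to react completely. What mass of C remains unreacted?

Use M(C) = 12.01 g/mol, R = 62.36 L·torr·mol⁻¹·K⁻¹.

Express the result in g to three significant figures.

20.8 g

n(C) = 74.1 / 12.01 = 6.170 mol
n(H2O) = PV/RT = (227 × 487) / (62.36 × 399.15) = 4.441 mol
For 6.170 mol C, stoichiometry requires (1/1) × 6.170 = 6.170 mol H2O; 4.441 mol is available, so H2O is limiting.
n(C) consumed = (1/1) × 4.441 = 4.441 mol; remaining = 6.170 − 4.441 = 1.729 mol
m(C) = 1.729 × 12.01 = 20.77 g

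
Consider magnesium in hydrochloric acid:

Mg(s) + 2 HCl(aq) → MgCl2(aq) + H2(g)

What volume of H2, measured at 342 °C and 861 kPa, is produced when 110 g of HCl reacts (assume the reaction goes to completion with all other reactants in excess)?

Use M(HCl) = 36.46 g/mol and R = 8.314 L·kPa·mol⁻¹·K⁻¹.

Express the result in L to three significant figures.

n(HCl) = 110.0 / 36.46 = 3.017 mol
n(H2) = (1/2) × 3.017 = 1.508 mol
V = nRT/P = 1.508 × 8.314 × 615.15 / 861 = 8.958 L

8.96 L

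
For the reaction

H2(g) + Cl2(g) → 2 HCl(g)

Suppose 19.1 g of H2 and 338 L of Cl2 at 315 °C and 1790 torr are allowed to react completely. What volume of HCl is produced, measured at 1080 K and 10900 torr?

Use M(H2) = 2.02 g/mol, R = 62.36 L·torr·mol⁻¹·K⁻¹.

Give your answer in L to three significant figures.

n(H2) = 19.1 / 2.02 = 9.455 mol
n(Cl2) = PV/RT = (1790 × 338) / (62.36 × 588.15) = 16.50 mol
For 9.455 mol H2, stoichiometry requires (1/1) × 9.455 = 9.455 mol Cl2; 16.50 mol is available, so H2 is limiting.
n(HCl) = (2/1) × 9.455 = 18.91 mol
V(HCl) = nRT/P = 18.91 × 62.36 × 1080 / 10900 = 116.8 L

117 L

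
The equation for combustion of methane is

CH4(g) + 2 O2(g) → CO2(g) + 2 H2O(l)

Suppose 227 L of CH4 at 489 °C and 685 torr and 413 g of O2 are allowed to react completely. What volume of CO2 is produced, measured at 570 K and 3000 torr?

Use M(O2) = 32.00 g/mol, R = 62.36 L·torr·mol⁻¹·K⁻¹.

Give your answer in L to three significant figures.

38.8 L

n(CH4) = PV/RT = (685 × 227) / (62.36 × 762.15) = 3.272 mol
n(O2) = 413 / 32.00 = 12.91 mol
For 3.272 mol CH4, stoichiometry requires (2/1) × 3.272 = 6.544 mol O2; 12.91 mol is available, so CH4 is limiting.
n(CO2) = (1/1) × 3.272 = 3.272 mol
V(CO2) = nRT/P = 3.272 × 62.36 × 570 / 3000 = 38.77 L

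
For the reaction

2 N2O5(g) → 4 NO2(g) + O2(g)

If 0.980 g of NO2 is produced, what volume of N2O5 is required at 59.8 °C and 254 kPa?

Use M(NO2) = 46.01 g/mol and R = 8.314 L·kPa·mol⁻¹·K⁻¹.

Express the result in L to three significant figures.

n(NO2) = 0.9800 / 46.01 = 0.02130 mol
n(N2O5) = (2/4) × 0.02130 = 0.01065 mol
V = nRT/P = 0.01065 × 8.314 × 332.95 / 254 = 0.1161 L

0.116 L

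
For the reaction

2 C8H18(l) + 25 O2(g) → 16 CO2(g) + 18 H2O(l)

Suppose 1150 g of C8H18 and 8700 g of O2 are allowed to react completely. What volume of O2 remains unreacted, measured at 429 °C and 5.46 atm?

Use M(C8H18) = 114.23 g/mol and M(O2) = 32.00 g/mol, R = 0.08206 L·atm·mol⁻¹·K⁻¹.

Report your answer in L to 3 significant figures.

1540 L

n(C8H18) = 1150 / 114.23 = 10.07 mol
n(O2) = 8700 / 32.00 = 271.9 mol
For 10.07 mol C8H18, stoichiometry requires (25/2) × 10.07 = 125.9 mol O2; 271.9 mol is available, so C8H18 is limiting.
n(O2) consumed = (25/2) × 10.07 = 125.9 mol; remaining = 271.9 − 125.9 = 146.0 mol
V(O2) = nRT/P = 146.0 × 0.08206 × 702.15 / 5.46 = 1541 L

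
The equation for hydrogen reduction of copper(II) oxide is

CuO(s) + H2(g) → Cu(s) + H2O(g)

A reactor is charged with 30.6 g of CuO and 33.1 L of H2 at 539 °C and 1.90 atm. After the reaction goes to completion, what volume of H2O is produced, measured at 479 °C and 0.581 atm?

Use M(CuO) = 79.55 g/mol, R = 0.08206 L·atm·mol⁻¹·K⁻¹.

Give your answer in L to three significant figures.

40.9 L

n(CuO) = 30.6 / 79.55 = 0.3847 mol
n(H2) = PV/RT = (1.90 × 33.1) / (0.08206 × 812.15) = 0.9437 mol
For 0.3847 mol CuO, stoichiometry requires (1/1) × 0.3847 = 0.3847 mol H2; 0.9437 mol is available, so CuO is limiting.
n(H2O) = (1/1) × 0.3847 = 0.3847 mol
V(H2O) = nRT/P = 0.3847 × 0.08206 × 752.15 / 0.581 = 40.87 L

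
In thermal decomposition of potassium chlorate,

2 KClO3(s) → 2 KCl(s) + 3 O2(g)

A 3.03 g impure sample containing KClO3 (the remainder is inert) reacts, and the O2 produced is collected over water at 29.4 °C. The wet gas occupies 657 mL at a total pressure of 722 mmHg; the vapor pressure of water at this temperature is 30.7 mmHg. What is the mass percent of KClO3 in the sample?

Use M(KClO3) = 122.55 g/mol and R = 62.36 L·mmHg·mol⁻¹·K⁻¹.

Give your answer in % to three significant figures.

P(O2) = 722 − 30.7 = 691.3 mmHg
n(O2) = PV/RT = (691.3 × 0.6570) / (62.36 × 302.55) = 0.02407 mol
n(KClO3) = (2/3) × 0.02407 = 0.01605 mol
m(KClO3) = 0.01605 × 122.55 = 1.967 g
%KClO3 = 1.967 / 3.03 × 100 = 64.92%

64.9 %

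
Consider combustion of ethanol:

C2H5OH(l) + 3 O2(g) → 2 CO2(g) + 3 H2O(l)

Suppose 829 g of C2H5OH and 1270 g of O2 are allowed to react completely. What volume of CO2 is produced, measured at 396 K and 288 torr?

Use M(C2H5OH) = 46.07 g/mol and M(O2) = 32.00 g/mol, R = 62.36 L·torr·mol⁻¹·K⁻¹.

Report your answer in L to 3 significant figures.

n(C2H5OH) = 829 / 46.07 = 17.99 mol
n(O2) = 1270 / 32.00 = 39.69 mol
For 17.99 mol C2H5OH, stoichiometry requires (3/1) × 17.99 = 53.97 mol O2; 39.69 mol is available, so O2 is limiting.
n(CO2) = (2/3) × 39.69 = 26.46 mol
V(CO2) = nRT/P = 26.46 × 62.36 × 396 / 288 = 2269 L

2270 L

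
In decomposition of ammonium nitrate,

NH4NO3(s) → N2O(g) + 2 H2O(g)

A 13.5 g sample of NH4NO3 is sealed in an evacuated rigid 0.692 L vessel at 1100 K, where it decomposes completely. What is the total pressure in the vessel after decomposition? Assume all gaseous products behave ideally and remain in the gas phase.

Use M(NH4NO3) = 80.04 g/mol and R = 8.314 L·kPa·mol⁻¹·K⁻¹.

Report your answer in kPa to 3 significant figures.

n(NH4NO3) = 13.5 / 80.04 = 0.1687 mol
n(gas produced) = (3/1) × 0.1687 = 0.5061 mol
P = nRT/V = 0.5061 × 8.314 × 1100 / 0.692 = 6689 kPa

6690 kPa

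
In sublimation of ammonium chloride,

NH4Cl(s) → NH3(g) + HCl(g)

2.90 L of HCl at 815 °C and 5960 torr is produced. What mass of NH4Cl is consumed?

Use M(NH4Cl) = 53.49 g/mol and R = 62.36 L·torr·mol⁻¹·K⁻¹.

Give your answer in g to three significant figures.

13.6 g

n(HCl) = PV/RT = (5960 × 2.90) / (62.36 × 1088.15) = 0.2547 mol
n(NH4Cl) = (1/1) × 0.2547 = 0.2547 mol
m(NH4Cl) = 0.2547 × 53.49 = 13.62 g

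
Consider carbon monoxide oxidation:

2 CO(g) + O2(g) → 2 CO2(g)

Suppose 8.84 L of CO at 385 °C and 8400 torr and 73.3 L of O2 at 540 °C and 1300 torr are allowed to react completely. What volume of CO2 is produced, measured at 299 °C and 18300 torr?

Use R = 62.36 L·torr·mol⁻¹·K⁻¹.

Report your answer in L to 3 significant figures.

3.53 L

n(CO) = PV/RT = (8400 × 8.84) / (62.36 × 658.15) = 1.809 mol
n(O2) = PV/RT = (1300 × 73.3) / (62.36 × 813.15) = 1.879 mol
For 1.809 mol CO, stoichiometry requires (1/2) × 1.809 = 0.9045 mol O2; 1.879 mol is available, so CO is limiting.
n(CO2) = (2/2) × 1.809 = 1.809 mol
V(CO2) = nRT/P = 1.809 × 62.36 × 572.15 / 18300 = 3.527 L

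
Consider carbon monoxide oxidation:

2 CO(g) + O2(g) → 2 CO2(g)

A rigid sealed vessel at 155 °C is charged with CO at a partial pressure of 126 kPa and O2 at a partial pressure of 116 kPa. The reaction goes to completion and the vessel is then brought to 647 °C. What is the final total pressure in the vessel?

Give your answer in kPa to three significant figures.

385 kPa

At constant V, partial pressures at 155 °C are proportional to moles, so apply stoichiometry directly to pressures.
P(O2) required for 126 kPa of CO = (1/2) × 126 = 63.00 kPa; available 116 kPa, so CO is limiting.
P(O2) remaining = 116 − (1/2) × 126 = 53.00 kPa
P(gaseous products) = (2)/2 × 126 = 126.0 kPa
P_total at 155 °C = 53.00 + 126.0 = 179.0 kPa
Scaling to 647 °C: P = 179.0 × 920.15/428.15 = 384.7 kPa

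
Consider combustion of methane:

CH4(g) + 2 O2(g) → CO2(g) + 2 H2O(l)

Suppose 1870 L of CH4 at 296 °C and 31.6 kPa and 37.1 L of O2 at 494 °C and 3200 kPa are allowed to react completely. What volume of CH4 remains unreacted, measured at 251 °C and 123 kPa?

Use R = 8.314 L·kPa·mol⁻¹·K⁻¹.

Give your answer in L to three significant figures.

n(CH4) = PV/RT = (31.6 × 1870) / (8.314 × 569.15) = 12.49 mol
n(O2) = PV/RT = (3200 × 37.1) / (8.314 × 767.15) = 18.61 mol
For 12.49 mol CH4, stoichiometry requires (2/1) × 12.49 = 24.98 mol O2; 18.61 mol is available, so O2 is limiting.
n(CH4) consumed = (1/2) × 18.61 = 9.305 mol; remaining = 12.49 − 9.305 = 3.185 mol
V(CH4) = nRT/P = 3.185 × 8.314 × 524.15 / 123 = 112.8 L

113 L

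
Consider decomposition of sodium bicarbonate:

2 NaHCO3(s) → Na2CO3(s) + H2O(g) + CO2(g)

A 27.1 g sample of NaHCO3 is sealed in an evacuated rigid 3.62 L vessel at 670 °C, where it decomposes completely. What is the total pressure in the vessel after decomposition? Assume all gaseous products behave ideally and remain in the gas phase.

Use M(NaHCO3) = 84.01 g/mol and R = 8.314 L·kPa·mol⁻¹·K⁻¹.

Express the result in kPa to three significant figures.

n(NaHCO3) = 27.1 / 84.01 = 0.3226 mol
n(gas produced) = (2/2) × 0.3226 = 0.3226 mol
P = nRT/V = 0.3226 × 8.314 × 943.15 / 3.62 = 698.8 kPa

699 kPa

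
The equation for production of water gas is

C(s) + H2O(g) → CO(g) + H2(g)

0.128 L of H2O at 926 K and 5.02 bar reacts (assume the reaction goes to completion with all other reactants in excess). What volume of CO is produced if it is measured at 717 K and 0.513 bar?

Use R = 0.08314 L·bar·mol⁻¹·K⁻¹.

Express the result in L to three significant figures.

0.970 L

n(H2O) = PV/RT = (5.02 × 0.128) / (0.08314 × 926) = 0.008346 mol
n(CO) = (1/1) × 0.008346 = 0.008346 mol
V = nRT/P = 0.008346 × 0.08314 × 717 / 0.513 = 0.9698 L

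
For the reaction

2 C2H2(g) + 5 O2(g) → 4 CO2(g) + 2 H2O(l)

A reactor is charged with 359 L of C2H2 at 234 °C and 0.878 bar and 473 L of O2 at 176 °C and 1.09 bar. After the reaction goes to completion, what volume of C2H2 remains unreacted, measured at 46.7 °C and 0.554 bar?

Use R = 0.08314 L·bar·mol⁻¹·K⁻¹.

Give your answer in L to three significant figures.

93.7 L

n(C2H2) = PV/RT = (0.878 × 359) / (0.08314 × 507.15) = 7.476 mol
n(O2) = PV/RT = (1.09 × 473) / (0.08314 × 449.15) = 13.81 mol
For 7.476 mol C2H2, stoichiometry requires (5/2) × 7.476 = 18.69 mol O2; 13.81 mol is available, so O2 is limiting.
n(C2H2) consumed = (2/5) × 13.81 = 5.524 mol; remaining = 7.476 − 5.524 = 1.952 mol
V(C2H2) = nRT/P = 1.952 × 0.08314 × 319.85 / 0.554 = 93.70 L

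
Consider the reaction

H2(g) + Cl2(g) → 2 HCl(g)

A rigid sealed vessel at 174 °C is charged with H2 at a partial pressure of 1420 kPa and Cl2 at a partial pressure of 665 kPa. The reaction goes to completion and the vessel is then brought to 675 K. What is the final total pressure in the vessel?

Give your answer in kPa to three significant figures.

3150 kPa

With V and T fixed, P_i ∝ n_i, so the mole ratios apply directly to partial pressures at 174 °C.
P(Cl2) required for 1420 kPa of H2 = (1/1) × 1420 = 1420 kPa; available 665 kPa, so Cl2 is limiting.
P(H2) remaining = 1420 − (1/1) × 665 = 755.0 kPa
P(gaseous products) = (2)/1 × 665 = 1330 kPa
P_total at 174 °C = 755.0 + 1330 = 2085 kPa
Scaling to 675 K: P = 2085 × 675/447.15 = 3147 kPa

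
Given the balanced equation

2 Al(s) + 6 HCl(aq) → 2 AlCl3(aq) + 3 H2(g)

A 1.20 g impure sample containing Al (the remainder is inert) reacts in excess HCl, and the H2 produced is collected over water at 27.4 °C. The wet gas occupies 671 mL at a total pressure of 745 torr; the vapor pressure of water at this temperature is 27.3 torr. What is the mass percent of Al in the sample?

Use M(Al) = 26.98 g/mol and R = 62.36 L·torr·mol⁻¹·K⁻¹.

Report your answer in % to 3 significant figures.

P(H2) = 745 − 27.3 = 717.7 torr
n(H2) = PV/RT = (717.7 × 0.6710) / (62.36 × 300.55) = 0.02569 mol
n(Al) = (2/3) × 0.02569 = 0.01713 mol
m(Al) = 0.01713 × 26.98 = 0.4622 g
%Al = 0.4622 / 1.20 × 100 = 38.52%

38.5 %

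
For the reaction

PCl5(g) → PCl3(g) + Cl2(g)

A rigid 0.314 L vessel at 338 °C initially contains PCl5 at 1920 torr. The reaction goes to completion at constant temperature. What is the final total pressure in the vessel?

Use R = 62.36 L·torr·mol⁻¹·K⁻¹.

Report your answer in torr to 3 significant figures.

Rigid vessel, constant T ⇒ P scales with total gas moles (1 → 2).
P_final = (2/1) × 1920 = 3840 torr

3840 torr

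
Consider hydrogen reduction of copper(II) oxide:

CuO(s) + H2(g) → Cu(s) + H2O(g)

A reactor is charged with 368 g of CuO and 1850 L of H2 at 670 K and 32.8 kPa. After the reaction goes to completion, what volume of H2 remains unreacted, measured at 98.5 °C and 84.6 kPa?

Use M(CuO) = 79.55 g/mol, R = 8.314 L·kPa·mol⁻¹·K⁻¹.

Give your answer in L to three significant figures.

n(CuO) = 368 / 79.55 = 4.626 mol
n(H2) = PV/RT = (32.8 × 1850) / (8.314 × 670) = 10.89 mol
For 4.626 mol CuO, stoichiometry requires (1/1) × 4.626 = 4.626 mol H2; 10.89 mol is available, so CuO is limiting.
n(H2) consumed = (1/1) × 4.626 = 4.626 mol; remaining = 10.89 − 4.626 = 6.264 mol
V(H2) = nRT/P = 6.264 × 8.314 × 371.65 / 84.6 = 228.8 L

229 L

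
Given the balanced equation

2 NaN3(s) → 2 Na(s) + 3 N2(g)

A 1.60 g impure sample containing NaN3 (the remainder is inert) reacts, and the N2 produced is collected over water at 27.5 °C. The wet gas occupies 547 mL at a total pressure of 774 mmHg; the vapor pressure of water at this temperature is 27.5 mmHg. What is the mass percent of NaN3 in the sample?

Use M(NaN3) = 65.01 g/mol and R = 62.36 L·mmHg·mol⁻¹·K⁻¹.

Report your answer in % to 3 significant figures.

59.0 %

P(N2) = 774 − 27.5 = 746.5 mmHg
n(N2) = PV/RT = (746.5 × 0.5470) / (62.36 × 300.65) = 0.02178 mol
n(NaN3) = (2/3) × 0.02178 = 0.01452 mol
m(NaN3) = 0.01452 × 65.01 = 0.9439 g
%NaN3 = 0.9439 / 1.60 × 100 = 58.99%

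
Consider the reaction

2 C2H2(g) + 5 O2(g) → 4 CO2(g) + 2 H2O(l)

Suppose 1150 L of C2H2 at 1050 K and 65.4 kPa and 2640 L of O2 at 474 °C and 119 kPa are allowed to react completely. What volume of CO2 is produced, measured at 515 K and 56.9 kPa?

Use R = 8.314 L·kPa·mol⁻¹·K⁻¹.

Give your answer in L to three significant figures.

1300 L

n(C2H2) = PV/RT = (65.4 × 1150) / (8.314 × 1050) = 8.615 mol
n(O2) = PV/RT = (119 × 2640) / (8.314 × 747.15) = 50.57 mol
For 8.615 mol C2H2, stoichiometry requires (5/2) × 8.615 = 21.54 mol O2; 50.57 mol is available, so C2H2 is limiting.
n(CO2) = (4/2) × 8.615 = 17.23 mol
V(CO2) = nRT/P = 17.23 × 8.314 × 515 / 56.9 = 1297 L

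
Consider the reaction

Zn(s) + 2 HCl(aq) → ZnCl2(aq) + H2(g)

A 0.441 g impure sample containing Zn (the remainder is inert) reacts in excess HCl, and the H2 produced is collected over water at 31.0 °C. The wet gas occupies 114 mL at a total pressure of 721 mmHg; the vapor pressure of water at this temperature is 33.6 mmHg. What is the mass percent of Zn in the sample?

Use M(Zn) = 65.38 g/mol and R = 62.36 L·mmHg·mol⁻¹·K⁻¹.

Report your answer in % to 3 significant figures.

61.3 %

P(H2) = 721 − 33.6 = 687.4 mmHg
n(H2) = PV/RT = (687.4 × 0.1140) / (62.36 × 304.15) = 0.004132 mol
n(Zn) = (1/1) × 0.004132 = 0.004132 mol
m(Zn) = 0.004132 × 65.38 = 0.2702 g
%Zn = 0.2702 / 0.441 × 100 = 61.27%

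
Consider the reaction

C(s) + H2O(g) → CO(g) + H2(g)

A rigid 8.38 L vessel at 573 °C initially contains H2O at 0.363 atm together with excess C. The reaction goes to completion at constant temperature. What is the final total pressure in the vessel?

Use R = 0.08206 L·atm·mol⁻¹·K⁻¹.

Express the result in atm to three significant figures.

0.726 atm

Rigid vessel, constant T ⇒ P scales with total gas moles (1 → 2).
P_final = (2/1) × 0.363 = 0.7260 atm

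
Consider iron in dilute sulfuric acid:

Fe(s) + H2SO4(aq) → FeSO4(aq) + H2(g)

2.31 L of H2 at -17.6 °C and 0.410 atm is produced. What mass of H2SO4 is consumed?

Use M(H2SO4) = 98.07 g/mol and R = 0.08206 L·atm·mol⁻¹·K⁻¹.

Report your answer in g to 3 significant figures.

n(H2) = PV/RT = (0.410 × 2.31) / (0.08206 × 255.55) = 0.04516 mol
n(H2SO4) = (1/1) × 0.04516 = 0.04516 mol
m(H2SO4) = 0.04516 × 98.07 = 4.429 g

4.43 g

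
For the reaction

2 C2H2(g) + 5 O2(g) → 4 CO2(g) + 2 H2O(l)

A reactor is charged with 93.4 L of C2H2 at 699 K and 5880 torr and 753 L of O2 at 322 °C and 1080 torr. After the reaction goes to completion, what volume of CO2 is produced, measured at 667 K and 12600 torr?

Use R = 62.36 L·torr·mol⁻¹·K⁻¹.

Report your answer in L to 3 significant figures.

n(C2H2) = PV/RT = (5880 × 93.4) / (62.36 × 699) = 12.60 mol
n(O2) = PV/RT = (1080 × 753) / (62.36 × 595.15) = 21.91 mol
For 12.60 mol C2H2, stoichiometry requires (5/2) × 12.60 = 31.50 mol O2; 21.91 mol is available, so O2 is limiting.
n(CO2) = (4/5) × 21.91 = 17.53 mol
V(CO2) = nRT/P = 17.53 × 62.36 × 667 / 12600 = 57.87 L

57.9 L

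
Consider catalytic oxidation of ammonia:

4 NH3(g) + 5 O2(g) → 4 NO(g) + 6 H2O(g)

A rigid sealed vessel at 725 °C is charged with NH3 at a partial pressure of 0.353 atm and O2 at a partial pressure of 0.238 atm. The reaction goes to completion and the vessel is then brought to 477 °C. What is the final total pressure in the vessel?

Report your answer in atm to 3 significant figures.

With V and T fixed, P_i ∝ n_i, so the mole ratios apply directly to partial pressures at 725 °C.
P(O2) required for 0.353 atm of NH3 = (5/4) × 0.353 = 0.4412 atm; available 0.238 atm, so O2 is limiting.
P(NH3) remaining = 0.353 − (4/5) × 0.238 = 0.1626 atm
P(gaseous products) = (4+6)/5 × 0.238 = 0.4760 atm
P_total at 725 °C = 0.1626 + 0.4760 = 0.6386 atm
Scaling to 477 °C: P = 0.6386 × 750.15/998.15 = 0.4799 atm

0.480 atm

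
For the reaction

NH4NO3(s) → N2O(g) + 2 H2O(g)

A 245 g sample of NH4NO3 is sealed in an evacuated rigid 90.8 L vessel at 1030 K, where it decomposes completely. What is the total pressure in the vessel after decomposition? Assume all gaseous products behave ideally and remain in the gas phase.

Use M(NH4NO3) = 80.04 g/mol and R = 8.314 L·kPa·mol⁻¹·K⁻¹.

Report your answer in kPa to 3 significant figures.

866 kPa

n(NH4NO3) = 245 / 80.04 = 3.061 mol
n(gas produced) = (3/1) × 3.061 = 9.183 mol
P = nRT/V = 9.183 × 8.314 × 1030 / 90.8 = 866.1 kPa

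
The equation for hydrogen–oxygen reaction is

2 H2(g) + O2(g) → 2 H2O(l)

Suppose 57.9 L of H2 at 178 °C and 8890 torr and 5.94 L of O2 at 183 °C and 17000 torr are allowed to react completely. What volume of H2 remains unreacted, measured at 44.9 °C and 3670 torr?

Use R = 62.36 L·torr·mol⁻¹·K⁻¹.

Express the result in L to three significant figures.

60.5 L

n(H2) = PV/RT = (8890 × 57.9) / (62.36 × 451.15) = 18.30 mol
n(O2) = PV/RT = (17000 × 5.94) / (62.36 × 456.15) = 3.550 mol
For 18.30 mol H2, stoichiometry requires (1/2) × 18.30 = 9.150 mol O2; 3.550 mol is available, so O2 is limiting.
n(H2) consumed = (2/1) × 3.550 = 7.100 mol; remaining = 18.30 − 7.100 = 11.20 mol
V(H2) = nRT/P = 11.20 × 62.36 × 318.05 / 3670 = 60.53 L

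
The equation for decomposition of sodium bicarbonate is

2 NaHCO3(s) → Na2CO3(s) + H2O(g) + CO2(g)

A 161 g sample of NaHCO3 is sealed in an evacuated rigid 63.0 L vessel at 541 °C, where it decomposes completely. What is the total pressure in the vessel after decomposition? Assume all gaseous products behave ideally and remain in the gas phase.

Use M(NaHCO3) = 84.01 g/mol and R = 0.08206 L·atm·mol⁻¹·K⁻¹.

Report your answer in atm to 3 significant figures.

2.03 atm

n(NaHCO3) = 161 / 84.01 = 1.916 mol
n(gas produced) = (2/2) × 1.916 = 1.916 mol
P = nRT/V = 1.916 × 0.08206 × 814.15 / 63.0 = 2.032 atm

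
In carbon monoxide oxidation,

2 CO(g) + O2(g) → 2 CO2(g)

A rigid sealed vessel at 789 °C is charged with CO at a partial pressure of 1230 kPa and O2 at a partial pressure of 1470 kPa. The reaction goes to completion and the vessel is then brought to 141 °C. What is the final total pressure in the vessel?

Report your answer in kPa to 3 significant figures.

813 kPa

Because the vessel is rigid and T is held at 789 °C, work the stoichiometry in partial pressures (P_i = n_iRT/V).
P(O2) required for 1230 kPa of CO = (1/2) × 1230 = 615.0 kPa; available 1470 kPa, so CO is limiting.
P(O2) remaining = 1470 − (1/2) × 1230 = 855.0 kPa
P(gaseous products) = (2)/2 × 1230 = 1230 kPa
P_total at 789 °C = 855.0 + 1230 = 2085 kPa
Scaling to 141 °C: P = 2085 × 414.15/1062.15 = 813.0 kPa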